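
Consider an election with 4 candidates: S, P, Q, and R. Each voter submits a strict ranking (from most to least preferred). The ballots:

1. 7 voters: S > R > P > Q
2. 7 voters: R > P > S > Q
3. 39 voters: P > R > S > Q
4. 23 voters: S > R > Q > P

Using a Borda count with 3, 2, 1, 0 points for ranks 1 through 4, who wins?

R

S: 7·3 + 7·1 + 39·1 + 23·3 = 136
P: 7·1 + 7·2 + 39·3 + 23·0 = 138
Q: 7·0 + 7·0 + 39·0 + 23·1 = 23
R: 7·2 + 7·3 + 39·2 + 23·2 = 159
R has the highest Borda score (159).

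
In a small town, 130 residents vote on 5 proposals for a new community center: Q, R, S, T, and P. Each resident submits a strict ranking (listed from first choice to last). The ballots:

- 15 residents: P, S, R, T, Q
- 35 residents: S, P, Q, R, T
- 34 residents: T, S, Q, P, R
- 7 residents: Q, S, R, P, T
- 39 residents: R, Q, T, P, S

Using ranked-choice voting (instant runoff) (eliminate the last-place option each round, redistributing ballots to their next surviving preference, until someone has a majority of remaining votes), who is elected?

Round 1: Q 7, R 39, S 35, T 34, P 15. Eliminate Q.
Round 2: R 39, S 42, T 34, P 15. Eliminate P.
Round 3: R 39, S 57, T 34. Eliminate T.
Round 4: R 39, S 91. S has a majority.

S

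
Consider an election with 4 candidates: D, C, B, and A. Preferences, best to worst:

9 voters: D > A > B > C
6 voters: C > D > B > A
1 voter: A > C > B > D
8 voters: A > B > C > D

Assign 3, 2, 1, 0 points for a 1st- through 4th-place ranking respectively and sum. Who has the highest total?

D: 9·3 + 6·2 + 1·0 + 8·0 = 39
C: 9·0 + 6·3 + 1·2 + 8·1 = 28
B: 9·1 + 6·1 + 1·1 + 8·2 = 32
A: 9·2 + 6·0 + 1·3 + 8·3 = 45
A has the highest Borda score (45).

A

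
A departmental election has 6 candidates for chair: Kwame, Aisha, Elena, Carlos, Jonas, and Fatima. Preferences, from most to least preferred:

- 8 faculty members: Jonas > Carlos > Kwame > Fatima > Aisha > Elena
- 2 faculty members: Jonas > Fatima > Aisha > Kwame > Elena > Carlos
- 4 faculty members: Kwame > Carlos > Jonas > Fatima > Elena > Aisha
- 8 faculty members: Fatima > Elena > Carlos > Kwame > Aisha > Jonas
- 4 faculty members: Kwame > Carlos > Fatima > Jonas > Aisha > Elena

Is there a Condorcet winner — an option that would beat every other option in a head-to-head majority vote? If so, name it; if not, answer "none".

Carlos vs Kwame: 16–10 for Carlos.
Carlos vs Aisha: 24–2 for Carlos.
Carlos vs Elena: 16–10 for Carlos.
Carlos vs Jonas: 16–10 for Carlos.
Carlos vs Fatima: 16–10 for Carlos.
Carlos beats every other option head-to-head.

Carlos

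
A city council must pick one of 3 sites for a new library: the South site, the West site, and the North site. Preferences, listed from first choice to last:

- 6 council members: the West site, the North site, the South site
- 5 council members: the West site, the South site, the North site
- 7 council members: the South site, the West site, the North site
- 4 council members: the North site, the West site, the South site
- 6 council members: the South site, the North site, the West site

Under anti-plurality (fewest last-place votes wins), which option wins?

the West site

Last-place votes: the South site 10, the West site 6, the North site 12.
the West site is ranked last by the fewest voters, so the West site wins.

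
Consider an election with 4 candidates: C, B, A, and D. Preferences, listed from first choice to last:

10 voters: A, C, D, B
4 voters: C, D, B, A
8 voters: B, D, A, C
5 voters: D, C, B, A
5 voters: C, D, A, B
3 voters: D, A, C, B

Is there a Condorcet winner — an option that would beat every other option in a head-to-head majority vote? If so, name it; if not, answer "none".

Checking pairwise contests:
A beats C 21–14.
C beats B 27–8.
D beats A 25–10.
C beats D 19–16.
Every option loses at least one head-to-head, so there is no Condorcet winner.

none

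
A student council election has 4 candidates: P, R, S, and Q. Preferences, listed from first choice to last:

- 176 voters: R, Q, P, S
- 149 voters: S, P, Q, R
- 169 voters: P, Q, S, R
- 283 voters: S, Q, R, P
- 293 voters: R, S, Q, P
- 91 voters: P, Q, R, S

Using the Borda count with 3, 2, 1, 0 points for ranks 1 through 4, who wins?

S

P: 176·1 + 149·2 + 169·3 + 283·0 + 293·0 + 91·3 = 1254
R: 176·3 + 149·0 + 169·0 + 283·1 + 293·3 + 91·1 = 1781
S: 176·0 + 149·3 + 169·1 + 283·3 + 293·2 + 91·0 = 2051
Q: 176·2 + 149·1 + 169·2 + 283·2 + 293·1 + 91·2 = 1880
S has the highest Borda score (2051).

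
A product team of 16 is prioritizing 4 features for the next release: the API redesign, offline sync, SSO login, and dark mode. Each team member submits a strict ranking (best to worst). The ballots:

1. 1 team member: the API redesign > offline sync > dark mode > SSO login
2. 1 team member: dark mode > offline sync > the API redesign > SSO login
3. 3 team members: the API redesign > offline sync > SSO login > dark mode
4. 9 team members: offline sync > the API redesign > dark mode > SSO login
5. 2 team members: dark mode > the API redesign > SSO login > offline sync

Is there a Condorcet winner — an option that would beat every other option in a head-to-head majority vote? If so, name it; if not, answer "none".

offline sync vs the API redesign: 10–6 for offline sync.
offline sync vs SSO login: 14–2 for offline sync.
offline sync vs dark mode: 13–3 for offline sync.
offline sync beats every other option head-to-head.

offline sync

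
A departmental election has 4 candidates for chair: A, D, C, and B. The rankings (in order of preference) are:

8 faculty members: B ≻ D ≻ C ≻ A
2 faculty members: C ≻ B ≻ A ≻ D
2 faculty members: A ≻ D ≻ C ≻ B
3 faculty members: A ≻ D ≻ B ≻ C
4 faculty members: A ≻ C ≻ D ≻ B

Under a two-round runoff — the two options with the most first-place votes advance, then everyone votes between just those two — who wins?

B

Round 1 first-place votes: A 9, D 0, C 2, B 8.
A and B advance.
Runoff: A is preferred to B by 9 voters; B by 10.
B wins the runoff.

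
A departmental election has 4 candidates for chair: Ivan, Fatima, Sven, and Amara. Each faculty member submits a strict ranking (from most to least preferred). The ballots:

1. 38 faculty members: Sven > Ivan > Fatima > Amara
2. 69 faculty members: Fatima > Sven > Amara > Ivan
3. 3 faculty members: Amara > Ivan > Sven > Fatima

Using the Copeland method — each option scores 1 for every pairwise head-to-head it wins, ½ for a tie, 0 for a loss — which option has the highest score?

Ivan: loses to Fatima, Sven, and Amara → score 0.
Fatima: beats Ivan, Sven, and Amara → score 3.
Sven: beats Ivan and Amara; loses to Fatima → score 2.
Amara: beats Ivan; loses to Fatima and Sven → score 1.
Fatima has the best pairwise record.

Fatima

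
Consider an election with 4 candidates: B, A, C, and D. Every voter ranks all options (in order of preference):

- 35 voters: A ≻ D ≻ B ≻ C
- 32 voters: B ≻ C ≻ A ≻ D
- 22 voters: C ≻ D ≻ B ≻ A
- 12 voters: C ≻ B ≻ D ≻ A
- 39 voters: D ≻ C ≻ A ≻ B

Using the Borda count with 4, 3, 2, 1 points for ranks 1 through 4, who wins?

C

B: 35·2 + 32·4 + 22·2 + 12·3 + 39·1 = 317
A: 35·4 + 32·2 + 22·1 + 12·1 + 39·2 = 316
C: 35·1 + 32·3 + 22·4 + 12·4 + 39·3 = 384
D: 35·3 + 32·1 + 22·3 + 12·2 + 39·4 = 383
C has the highest Borda score (384).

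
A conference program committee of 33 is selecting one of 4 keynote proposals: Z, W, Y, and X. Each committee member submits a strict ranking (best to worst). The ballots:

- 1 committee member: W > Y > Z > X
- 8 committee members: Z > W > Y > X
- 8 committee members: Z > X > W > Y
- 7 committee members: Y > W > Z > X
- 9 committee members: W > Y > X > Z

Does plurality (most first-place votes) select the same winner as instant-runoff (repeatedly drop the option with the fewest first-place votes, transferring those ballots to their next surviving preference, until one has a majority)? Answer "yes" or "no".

no

Plurality — first-place votes: Z 16, W 10, Y 7, X 0. Winner: Z.
Instant-runoff — R1 Z 16, W 10, Y 7, X 0 (X out); R2 Z 16, W 10, Y 7 (Y out); R3 Z 16, W 17 (W winner). Winner: W.
The two methods disagree.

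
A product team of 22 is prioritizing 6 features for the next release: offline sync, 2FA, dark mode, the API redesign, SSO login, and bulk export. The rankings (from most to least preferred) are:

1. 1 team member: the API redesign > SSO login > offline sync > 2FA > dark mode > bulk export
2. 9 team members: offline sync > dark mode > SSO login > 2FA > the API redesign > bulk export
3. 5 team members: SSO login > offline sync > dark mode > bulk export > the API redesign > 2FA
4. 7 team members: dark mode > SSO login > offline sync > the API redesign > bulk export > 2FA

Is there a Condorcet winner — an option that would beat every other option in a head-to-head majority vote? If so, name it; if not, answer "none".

Checking pairwise contests:
SSO login beats offline sync 13–9.
offline sync beats 2FA 22–0.
offline sync beats dark mode 15–7.
offline sync beats the API redesign 21–1.
dark mode beats SSO login 16–6.
offline sync beats bulk export 22–0.
Every option loses at least one head-to-head, so there is no Condorcet winner.

none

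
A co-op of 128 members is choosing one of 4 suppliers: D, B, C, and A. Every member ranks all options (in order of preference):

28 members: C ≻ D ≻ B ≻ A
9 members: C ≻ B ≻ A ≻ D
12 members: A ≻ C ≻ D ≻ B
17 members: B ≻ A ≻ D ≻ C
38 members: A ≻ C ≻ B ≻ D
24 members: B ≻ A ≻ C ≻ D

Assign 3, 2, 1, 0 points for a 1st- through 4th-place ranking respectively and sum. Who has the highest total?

A

D: 28·2 + 9·0 + 12·1 + 17·1 + 38·0 + 24·0 = 85
B: 28·1 + 9·2 + 12·0 + 17·3 + 38·1 + 24·3 = 207
C: 28·3 + 9·3 + 12·2 + 17·0 + 38·2 + 24·1 = 235
A: 28·0 + 9·1 + 12·3 + 17·2 + 38·3 + 24·2 = 241
A has the highest Borda score (241).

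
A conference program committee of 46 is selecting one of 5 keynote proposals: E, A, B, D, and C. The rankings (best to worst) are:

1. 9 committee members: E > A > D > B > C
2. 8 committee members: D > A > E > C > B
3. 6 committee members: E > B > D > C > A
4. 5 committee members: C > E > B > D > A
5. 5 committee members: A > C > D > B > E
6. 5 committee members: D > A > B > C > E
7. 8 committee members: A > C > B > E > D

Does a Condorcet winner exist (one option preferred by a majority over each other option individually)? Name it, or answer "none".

none

Checking pairwise contests:
A beats E 26–20.
D beats A 24–22.
E beats B 28–18.
E beats D 28–18.
A beats C 35–11.
Every option loses at least one head-to-head, so there is no Condorcet winner.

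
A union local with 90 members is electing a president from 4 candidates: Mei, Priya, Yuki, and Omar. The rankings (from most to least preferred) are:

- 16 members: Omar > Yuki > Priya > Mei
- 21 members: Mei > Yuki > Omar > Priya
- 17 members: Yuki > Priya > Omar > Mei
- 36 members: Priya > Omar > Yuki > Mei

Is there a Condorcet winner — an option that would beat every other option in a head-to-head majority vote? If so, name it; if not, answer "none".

Checking pairwise contests:
Priya beats Mei 69–21.
Yuki beats Priya 54–36.
Omar beats Yuki 52–38.
Priya beats Omar 53–37.
Every option loses at least one head-to-head, so there is no Condorcet winner.

none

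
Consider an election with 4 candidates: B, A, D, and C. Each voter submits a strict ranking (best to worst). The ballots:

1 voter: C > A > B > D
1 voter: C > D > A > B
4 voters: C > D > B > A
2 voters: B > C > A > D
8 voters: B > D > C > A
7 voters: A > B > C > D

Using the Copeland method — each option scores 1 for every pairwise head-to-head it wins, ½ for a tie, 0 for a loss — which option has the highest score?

B

B: beats A, D, and C → score 3.
A: loses to B, D, and C → score 0.
D: beats A; loses to B and C → score 1.
C: beats A and D; loses to B → score 2.
B has the best pairwise record.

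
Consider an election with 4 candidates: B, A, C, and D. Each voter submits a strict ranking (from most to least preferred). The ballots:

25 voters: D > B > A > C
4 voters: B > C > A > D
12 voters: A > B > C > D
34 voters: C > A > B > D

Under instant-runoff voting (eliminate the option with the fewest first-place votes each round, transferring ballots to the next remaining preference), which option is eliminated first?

Round 1: B 4, A 12, C 34, D 25. Eliminate B.

B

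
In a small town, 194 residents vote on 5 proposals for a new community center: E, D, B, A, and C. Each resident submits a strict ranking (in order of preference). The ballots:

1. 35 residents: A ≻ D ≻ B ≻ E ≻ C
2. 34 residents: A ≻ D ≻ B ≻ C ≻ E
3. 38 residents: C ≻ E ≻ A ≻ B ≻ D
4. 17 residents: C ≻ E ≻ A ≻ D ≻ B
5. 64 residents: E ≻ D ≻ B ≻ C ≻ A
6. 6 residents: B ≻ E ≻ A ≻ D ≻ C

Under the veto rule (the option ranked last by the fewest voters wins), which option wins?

Last-place votes: E 34, D 38, B 17, A 64, C 41.
B is ranked last by the fewest voters, so B wins.

B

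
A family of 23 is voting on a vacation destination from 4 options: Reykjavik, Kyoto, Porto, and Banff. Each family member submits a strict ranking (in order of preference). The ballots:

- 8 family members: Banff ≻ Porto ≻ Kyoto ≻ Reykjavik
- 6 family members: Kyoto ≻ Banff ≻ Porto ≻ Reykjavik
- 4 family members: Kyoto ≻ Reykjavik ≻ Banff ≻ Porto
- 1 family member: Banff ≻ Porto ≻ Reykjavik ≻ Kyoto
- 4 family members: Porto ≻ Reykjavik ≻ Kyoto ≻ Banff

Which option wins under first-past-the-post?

Kyoto

First-place votes: Reykjavik 0, Kyoto 10, Porto 4, Banff 9.
Kyoto has the most first-place votes.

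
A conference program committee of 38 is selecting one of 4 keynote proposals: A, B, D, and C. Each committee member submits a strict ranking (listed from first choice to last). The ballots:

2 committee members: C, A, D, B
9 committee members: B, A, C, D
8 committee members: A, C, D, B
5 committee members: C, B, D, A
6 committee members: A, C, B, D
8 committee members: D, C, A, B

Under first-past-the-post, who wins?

First-place votes: A 14, B 9, D 8, C 7.
A has the most first-place votes.

A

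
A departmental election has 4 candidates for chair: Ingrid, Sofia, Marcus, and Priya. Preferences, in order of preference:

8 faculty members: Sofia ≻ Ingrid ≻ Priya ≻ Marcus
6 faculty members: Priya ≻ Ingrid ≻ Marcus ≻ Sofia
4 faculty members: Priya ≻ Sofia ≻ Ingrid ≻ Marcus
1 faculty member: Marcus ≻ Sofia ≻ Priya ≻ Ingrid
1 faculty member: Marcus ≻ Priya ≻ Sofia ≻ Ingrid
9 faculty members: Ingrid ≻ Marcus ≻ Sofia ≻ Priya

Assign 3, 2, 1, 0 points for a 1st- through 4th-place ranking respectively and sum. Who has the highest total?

Ingrid: 8·2 + 6·2 + 4·1 + 1·0 + 1·0 + 9·3 = 59
Sofia: 8·3 + 6·0 + 4·2 + 1·2 + 1·1 + 9·1 = 44
Marcus: 8·0 + 6·1 + 4·0 + 1·3 + 1·3 + 9·2 = 30
Priya: 8·1 + 6·3 + 4·3 + 1·1 + 1·2 + 9·0 = 41
Ingrid has the highest Borda score (59).

Ingrid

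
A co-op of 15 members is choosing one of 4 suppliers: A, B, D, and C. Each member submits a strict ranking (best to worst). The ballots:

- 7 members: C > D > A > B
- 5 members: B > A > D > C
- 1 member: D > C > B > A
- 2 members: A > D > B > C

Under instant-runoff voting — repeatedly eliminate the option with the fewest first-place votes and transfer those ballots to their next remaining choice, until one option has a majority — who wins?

Round 1: A 2, B 5, D 1, C 7. Eliminate D.
Round 2: A 2, B 5, C 8. C has a majority.

C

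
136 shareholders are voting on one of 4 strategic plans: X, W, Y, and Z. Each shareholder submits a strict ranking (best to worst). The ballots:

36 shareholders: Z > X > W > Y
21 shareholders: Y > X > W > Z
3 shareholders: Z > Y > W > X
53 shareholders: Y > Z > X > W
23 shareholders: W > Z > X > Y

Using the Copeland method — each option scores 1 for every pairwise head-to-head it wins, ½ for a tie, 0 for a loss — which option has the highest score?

X: beats W; loses to Y and Z → score 1.
W: loses to X, Y, and Z → score 0.
Y: beats X, W, and Z → score 3.
Z: beats X and W; loses to Y → score 2.
Y has the best pairwise record.

Y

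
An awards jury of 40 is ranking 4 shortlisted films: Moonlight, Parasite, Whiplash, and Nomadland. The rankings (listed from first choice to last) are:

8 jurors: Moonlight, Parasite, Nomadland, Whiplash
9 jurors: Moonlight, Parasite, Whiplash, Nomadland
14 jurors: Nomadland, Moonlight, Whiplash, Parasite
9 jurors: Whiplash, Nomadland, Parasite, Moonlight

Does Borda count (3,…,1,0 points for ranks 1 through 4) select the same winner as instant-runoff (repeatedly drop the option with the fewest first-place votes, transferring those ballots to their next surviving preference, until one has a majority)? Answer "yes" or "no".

no

Borda — scores: Moonlight 79, Parasite 43, Whiplash 50, Nomadland 68. Winner: Moonlight.
Instant-runoff — R1 Moonlight 17, Parasite 0, Whiplash 9, Nomadland 14 (Parasite out); R2 Moonlight 17, Whiplash 9, Nomadland 14 (Whiplash out); R3 Moonlight 17, Nomadland 23 (Nomadland winner). Winner: Nomadland.
The two methods disagree.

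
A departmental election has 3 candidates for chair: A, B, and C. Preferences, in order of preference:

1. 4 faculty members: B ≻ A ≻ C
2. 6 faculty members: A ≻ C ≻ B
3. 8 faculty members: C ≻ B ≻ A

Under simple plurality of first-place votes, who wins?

C

First-place votes: A 6, B 4, C 8.
C has the most first-place votes.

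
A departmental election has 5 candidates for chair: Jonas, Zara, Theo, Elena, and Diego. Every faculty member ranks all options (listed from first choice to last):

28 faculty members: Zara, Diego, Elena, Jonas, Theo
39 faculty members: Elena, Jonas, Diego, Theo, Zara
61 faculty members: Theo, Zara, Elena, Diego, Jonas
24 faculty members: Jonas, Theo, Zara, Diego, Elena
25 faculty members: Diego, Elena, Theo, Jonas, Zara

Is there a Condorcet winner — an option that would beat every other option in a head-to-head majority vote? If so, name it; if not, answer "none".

none

Checking pairwise contests:
Zara beats Jonas 89–88.
Theo beats Zara 149–28.
Jonas beats Theo 91–86.
Zara beats Elena 113–64.
Zara beats Diego 113–64.
Every option loses at least one head-to-head, so there is no Condorcet winner.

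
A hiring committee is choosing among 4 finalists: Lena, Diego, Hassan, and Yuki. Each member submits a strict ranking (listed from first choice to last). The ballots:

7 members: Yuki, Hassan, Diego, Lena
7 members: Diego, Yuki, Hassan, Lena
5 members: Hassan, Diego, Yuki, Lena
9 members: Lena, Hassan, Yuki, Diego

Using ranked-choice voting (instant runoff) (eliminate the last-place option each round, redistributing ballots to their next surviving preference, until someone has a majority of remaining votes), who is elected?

Round 1: Lena 9, Diego 7, Hassan 5, Yuki 7. Eliminate Hassan.
Round 2: Lena 9, Diego 12, Yuki 7. Eliminate Yuki.
Round 3: Lena 9, Diego 19. Diego has a majority.

Diego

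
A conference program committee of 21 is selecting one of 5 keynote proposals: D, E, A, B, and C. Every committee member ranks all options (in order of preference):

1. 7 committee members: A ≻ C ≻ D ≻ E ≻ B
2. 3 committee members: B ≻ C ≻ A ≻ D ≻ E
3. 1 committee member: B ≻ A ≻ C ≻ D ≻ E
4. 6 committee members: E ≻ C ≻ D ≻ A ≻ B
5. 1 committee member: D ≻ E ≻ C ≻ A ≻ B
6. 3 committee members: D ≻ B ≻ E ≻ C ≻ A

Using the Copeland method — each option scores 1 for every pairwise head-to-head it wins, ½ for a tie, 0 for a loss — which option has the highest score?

C

D: beats E and B; loses to A and C → score 2.
E: beats B; loses to D, A, and C → score 1.
A: beats D, E, and B; loses to C → score 3.
B: loses to D, E, A, and C → score 0.
C: beats D, E, A, and B → score 4.
C has the best pairwise record.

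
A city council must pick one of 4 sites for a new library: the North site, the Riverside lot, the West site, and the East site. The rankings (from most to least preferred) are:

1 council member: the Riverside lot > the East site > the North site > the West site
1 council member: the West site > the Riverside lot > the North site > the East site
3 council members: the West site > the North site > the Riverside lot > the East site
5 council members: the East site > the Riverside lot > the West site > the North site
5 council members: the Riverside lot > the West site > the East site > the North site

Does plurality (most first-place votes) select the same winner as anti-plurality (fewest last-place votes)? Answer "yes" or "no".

Plurality — first-place votes: the North site 0, the Riverside lot 6, the West site 4, the East site 5. Winner: the Riverside lot.
Anti-plurality — last-place votes: the North site 10, the Riverside lot 0, the West site 1, the East site 4. Winner: the Riverside lot.
The two methods agree.

yes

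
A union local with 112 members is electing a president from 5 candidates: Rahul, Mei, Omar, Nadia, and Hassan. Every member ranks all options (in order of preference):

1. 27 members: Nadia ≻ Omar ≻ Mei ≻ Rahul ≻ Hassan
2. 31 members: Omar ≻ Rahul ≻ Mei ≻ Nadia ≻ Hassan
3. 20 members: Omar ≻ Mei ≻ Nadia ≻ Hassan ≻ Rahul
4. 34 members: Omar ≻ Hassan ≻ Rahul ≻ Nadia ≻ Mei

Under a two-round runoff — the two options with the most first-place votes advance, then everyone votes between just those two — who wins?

Omar

Round 1 first-place votes: Rahul 0, Mei 0, Omar 85, Nadia 27, Hassan 0.
Omar and Nadia advance.
Runoff: Omar is preferred to Nadia by 85 voters; Nadia by 27.
Omar wins the runoff.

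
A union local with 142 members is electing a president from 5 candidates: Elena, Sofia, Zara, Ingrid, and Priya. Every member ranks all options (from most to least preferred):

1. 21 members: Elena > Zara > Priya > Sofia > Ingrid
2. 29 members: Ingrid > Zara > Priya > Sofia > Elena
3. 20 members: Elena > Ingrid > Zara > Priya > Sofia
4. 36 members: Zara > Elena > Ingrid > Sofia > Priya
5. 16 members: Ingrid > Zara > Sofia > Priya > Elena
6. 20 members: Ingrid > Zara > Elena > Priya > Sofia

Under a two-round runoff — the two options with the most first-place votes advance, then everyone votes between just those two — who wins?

Round 1 first-place votes: Elena 41, Sofia 0, Zara 36, Ingrid 65, Priya 0.
Ingrid and Elena advance.
Runoff: Ingrid is preferred to Elena by 65 voters; Elena by 77.
Elena wins the runoff.

Elena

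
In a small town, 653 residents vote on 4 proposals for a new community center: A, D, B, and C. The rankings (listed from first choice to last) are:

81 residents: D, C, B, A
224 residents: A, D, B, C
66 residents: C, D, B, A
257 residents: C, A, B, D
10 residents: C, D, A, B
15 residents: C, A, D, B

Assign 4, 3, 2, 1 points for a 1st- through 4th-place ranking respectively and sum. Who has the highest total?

A

A: 81·1 + 224·4 + 66·1 + 257·3 + 10·2 + 15·3 = 1879
D: 81·4 + 224·3 + 66·3 + 257·1 + 10·3 + 15·2 = 1511
B: 81·2 + 224·2 + 66·2 + 257·2 + 10·1 + 15·1 = 1281
C: 81·3 + 224·1 + 66·4 + 257·4 + 10·4 + 15·4 = 1859
A has the highest Borda score (1879).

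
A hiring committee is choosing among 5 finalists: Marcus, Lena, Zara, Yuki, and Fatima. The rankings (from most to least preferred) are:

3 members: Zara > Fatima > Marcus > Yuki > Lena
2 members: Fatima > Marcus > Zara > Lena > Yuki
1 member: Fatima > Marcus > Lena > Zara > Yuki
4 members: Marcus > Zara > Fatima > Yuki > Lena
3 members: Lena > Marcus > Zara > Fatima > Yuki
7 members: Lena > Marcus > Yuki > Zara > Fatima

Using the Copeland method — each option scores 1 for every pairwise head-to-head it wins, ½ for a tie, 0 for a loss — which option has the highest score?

Marcus: beats Zara, Yuki, and Fatima; ties Lena → score 3.5.
Lena: beats Zara and Yuki; ties Marcus and Fatima → score 3.
Zara: beats Yuki and Fatima; loses to Marcus and Lena → score 2.
Yuki: loses to Marcus, Lena, Zara, and Fatima → score 0.
Fatima: beats Yuki; ties Lena; loses to Marcus and Zara → score 1.5.
Marcus has the best pairwise record.

Marcus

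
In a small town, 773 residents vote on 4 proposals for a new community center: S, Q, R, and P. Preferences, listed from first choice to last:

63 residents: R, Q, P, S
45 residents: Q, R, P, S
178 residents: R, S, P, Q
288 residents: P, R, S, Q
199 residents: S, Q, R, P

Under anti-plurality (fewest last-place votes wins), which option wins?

R

Last-place votes: S 108, Q 466, R 0, P 199.
R is ranked last by the fewest voters, so R wins.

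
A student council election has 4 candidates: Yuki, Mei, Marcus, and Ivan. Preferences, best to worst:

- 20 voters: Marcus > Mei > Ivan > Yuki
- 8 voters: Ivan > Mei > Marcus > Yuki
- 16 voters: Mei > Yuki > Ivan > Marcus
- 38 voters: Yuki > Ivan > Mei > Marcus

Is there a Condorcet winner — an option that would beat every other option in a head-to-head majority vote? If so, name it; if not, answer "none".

none

Checking pairwise contests:
Mei beats Yuki 44–38.
Ivan beats Mei 46–36.
Yuki beats Marcus 54–28.
Yuki beats Ivan 54–28.
Every option loses at least one head-to-head, so there is no Condorcet winner.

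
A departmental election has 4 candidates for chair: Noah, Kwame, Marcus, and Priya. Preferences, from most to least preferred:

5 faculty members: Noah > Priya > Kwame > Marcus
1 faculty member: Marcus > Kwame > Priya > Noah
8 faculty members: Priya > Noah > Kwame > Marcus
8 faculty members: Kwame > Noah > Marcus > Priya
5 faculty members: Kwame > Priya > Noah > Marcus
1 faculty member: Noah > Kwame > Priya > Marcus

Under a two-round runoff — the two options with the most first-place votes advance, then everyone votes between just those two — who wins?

Round 1 first-place votes: Noah 6, Kwame 13, Marcus 1, Priya 8.
Kwame and Priya advance.
Runoff: Kwame is preferred to Priya by 15 voters; Priya by 13.
Kwame wins the runoff.

Kwame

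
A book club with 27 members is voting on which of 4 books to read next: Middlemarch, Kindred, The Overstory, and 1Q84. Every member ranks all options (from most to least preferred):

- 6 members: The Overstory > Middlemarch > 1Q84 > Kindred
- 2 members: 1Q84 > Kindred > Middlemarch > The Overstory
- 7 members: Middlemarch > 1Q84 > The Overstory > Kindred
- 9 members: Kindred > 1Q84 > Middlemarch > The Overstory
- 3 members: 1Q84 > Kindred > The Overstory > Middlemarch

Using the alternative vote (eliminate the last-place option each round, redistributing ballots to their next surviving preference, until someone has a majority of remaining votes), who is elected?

Round 1: Middlemarch 7, Kindred 9, The Overstory 6, 1Q84 5. Eliminate 1Q84.
Round 2: Middlemarch 7, Kindred 14, The Overstory 6. Kindred has a majority.

Kindred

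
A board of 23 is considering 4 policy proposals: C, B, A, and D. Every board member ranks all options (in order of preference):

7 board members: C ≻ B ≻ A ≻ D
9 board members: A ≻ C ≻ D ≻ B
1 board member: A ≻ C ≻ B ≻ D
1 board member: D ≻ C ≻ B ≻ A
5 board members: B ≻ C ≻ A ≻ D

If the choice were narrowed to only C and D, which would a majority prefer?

C

Voters preferring C to D: 22; preferring D to C: 1.
C wins the head-to-head.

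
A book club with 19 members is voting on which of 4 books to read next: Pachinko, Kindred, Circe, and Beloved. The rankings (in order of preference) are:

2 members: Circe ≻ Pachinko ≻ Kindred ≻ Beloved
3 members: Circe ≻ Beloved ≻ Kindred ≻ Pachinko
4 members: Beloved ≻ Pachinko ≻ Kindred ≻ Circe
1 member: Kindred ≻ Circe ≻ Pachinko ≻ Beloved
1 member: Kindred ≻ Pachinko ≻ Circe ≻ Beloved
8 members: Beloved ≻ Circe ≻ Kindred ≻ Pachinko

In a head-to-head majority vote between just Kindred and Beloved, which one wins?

Beloved

Voters preferring Kindred to Beloved: 4; preferring Beloved to Kindred: 15.
Beloved wins the head-to-head.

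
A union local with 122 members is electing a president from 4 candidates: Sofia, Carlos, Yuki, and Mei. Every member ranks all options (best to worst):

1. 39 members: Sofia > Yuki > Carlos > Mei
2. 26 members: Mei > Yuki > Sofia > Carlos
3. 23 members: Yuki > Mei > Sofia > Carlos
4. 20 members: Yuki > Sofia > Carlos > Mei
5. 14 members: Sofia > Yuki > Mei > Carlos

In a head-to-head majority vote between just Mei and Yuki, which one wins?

Voters preferring Mei to Yuki: 26; preferring Yuki to Mei: 96.
Yuki wins the head-to-head.

Yuki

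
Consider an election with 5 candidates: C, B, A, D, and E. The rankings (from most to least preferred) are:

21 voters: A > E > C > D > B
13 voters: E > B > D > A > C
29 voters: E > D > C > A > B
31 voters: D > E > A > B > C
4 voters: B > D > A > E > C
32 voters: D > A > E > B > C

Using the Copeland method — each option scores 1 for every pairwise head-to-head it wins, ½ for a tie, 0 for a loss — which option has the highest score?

D

C: loses to B, A, D, and E → score 0.
B: beats C; loses to A, D, and E → score 1.
A: beats C and B; loses to D and E → score 2.
D: beats C, B, A, and E → score 4.
E: beats C, B, and A; loses to D → score 3.
D has the best pairwise record.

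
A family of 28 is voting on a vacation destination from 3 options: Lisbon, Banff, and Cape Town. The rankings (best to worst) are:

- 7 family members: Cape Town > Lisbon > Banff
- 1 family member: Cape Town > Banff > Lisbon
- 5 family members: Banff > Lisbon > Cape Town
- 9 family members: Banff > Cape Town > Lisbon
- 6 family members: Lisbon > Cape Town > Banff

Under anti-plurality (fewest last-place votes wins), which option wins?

Cape Town

Last-place votes: Lisbon 10, Banff 13, Cape Town 5.
Cape Town is ranked last by the fewest voters, so Cape Town wins.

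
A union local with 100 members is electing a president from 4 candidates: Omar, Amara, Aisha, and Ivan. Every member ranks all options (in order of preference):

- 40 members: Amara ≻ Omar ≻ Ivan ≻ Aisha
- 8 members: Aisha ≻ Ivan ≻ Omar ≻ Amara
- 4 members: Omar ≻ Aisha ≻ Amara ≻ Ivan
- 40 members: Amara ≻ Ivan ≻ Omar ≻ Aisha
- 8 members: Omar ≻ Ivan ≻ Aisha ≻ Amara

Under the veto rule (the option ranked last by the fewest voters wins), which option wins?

Last-place votes: Omar 0, Amara 16, Aisha 80, Ivan 4.
Omar is ranked last by the fewest voters, so Omar wins.

Omar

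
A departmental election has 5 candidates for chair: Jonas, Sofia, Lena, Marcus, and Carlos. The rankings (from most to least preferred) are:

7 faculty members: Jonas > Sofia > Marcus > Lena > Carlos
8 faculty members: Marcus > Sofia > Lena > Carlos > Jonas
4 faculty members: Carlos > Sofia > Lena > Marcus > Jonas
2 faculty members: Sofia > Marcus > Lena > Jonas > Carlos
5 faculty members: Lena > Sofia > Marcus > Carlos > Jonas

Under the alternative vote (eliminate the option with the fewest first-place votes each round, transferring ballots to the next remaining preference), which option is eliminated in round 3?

Jonas

Round 1: Jonas 7, Sofia 2, Lena 5, Marcus 8, Carlos 4. Eliminate Sofia.
Round 2: Jonas 7, Lena 5, Marcus 10, Carlos 4. Eliminate Carlos.
Round 3: Jonas 7, Lena 9, Marcus 10. Eliminate Jonas.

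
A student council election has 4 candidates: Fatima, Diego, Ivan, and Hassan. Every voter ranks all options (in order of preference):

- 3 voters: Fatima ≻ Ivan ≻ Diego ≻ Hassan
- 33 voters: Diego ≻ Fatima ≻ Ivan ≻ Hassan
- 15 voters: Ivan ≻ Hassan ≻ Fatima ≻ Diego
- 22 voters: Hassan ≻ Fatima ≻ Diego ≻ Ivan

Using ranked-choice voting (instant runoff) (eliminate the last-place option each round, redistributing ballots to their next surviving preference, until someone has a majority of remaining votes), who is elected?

Hassan

Round 1: Fatima 3, Diego 33, Ivan 15, Hassan 22. Eliminate Fatima.
Round 2: Diego 33, Ivan 18, Hassan 22. Eliminate Ivan.
Round 3: Diego 36, Hassan 37. Hassan has a majority.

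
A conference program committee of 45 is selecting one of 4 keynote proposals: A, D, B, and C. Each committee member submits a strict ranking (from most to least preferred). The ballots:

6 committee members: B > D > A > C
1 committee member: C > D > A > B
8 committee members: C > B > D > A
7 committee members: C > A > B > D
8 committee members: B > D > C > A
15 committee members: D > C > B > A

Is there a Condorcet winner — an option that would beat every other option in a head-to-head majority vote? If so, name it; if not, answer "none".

none

Checking pairwise contests:
D beats A 38–7.
B beats D 29–16.
C beats B 31–14.
D beats C 29–16.
Every option loses at least one head-to-head, so there is no Condorcet winner.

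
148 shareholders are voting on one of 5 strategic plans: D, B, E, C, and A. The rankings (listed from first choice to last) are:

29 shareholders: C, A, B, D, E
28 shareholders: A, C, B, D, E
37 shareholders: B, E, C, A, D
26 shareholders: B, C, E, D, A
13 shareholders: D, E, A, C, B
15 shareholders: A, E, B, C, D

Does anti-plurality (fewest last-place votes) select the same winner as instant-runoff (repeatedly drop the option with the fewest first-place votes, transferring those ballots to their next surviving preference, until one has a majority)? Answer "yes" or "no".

Anti-plurality — last-place votes: D 52, B 13, E 57, C 0, A 26. Winner: C.
Instant-runoff — R1 D 13, B 63, E 0, C 29, A 43 (E out); R2 D 13, B 63, C 29, A 43 (D out); R3 B 63, C 29, A 56 (C out); R4 B 63, A 85 (A winner). Winner: A.
The two methods disagree.

no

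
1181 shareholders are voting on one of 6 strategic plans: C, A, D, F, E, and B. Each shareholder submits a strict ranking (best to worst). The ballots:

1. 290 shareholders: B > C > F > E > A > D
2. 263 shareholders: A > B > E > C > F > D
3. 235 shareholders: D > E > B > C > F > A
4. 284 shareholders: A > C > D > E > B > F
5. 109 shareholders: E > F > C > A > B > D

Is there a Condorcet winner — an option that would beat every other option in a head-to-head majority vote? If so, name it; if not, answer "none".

E

E vs C: 607–574 for E.
E vs A: 634–547 for E.
E vs D: 662–519 for E.
E vs F: 891–290 for E.
E vs B: 628–553 for E.
E beats every other option head-to-head.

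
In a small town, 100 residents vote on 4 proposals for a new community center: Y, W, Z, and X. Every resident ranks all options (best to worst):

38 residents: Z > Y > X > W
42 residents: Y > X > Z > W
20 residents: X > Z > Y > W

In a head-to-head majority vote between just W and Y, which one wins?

Y

Voters preferring W to Y: 0; preferring Y to W: 100.
Y wins the head-to-head.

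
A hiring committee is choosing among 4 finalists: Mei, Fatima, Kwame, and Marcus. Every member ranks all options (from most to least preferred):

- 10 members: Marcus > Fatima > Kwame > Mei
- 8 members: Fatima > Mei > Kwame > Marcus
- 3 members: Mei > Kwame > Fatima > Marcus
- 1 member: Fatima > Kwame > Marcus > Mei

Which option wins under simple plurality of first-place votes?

First-place votes: Mei 3, Fatima 9, Kwame 0, Marcus 10.
Marcus has the most first-place votes.

Marcus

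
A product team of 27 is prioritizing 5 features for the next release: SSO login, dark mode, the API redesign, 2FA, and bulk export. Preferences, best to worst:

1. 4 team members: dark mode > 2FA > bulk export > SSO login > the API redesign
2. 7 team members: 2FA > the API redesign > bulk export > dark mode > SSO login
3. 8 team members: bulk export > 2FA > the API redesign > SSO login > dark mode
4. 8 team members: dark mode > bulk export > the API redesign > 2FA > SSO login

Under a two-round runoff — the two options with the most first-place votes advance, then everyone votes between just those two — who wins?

bulk export

Round 1 first-place votes: SSO login 0, dark mode 12, the API redesign 0, 2FA 7, bulk export 8.
dark mode and bulk export advance.
Runoff: dark mode is preferred to bulk export by 12 voters; bulk export by 15.
bulk export wins the runoff.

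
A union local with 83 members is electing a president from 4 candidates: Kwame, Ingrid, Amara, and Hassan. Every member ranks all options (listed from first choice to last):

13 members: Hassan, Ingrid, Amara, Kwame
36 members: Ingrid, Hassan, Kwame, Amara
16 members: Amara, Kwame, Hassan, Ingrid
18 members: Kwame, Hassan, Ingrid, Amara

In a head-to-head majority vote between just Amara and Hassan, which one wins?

Voters preferring Amara to Hassan: 16; preferring Hassan to Amara: 67.
Hassan wins the head-to-head.

Hassan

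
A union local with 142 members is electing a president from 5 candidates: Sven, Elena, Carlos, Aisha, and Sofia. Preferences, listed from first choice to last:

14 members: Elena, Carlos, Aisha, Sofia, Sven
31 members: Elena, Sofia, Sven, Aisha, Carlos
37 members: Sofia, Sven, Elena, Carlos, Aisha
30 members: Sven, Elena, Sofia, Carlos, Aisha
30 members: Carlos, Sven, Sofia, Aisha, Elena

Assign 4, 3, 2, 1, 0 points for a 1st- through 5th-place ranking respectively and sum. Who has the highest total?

Sven: 14·0 + 31·2 + 37·3 + 30·4 + 30·3 = 383
Elena: 14·4 + 31·4 + 37·2 + 30·3 + 30·0 = 344
Carlos: 14·3 + 31·0 + 37·1 + 30·1 + 30·4 = 229
Aisha: 14·2 + 31·1 + 37·0 + 30·0 + 30·1 = 89
Sofia: 14·1 + 31·3 + 37·4 + 30·2 + 30·2 = 375
Sven has the highest Borda score (383).

Sven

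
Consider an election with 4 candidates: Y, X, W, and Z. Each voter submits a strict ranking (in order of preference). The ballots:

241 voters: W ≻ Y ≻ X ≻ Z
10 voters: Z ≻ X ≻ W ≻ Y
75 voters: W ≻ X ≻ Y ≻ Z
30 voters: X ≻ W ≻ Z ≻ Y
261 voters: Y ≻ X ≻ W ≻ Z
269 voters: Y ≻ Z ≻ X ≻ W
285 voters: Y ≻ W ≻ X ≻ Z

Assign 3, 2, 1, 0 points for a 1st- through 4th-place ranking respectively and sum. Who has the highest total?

Y: 241·2 + 10·0 + 75·1 + 30·0 + 261·3 + 269·3 + 285·3 = 3002
X: 241·1 + 10·2 + 75·2 + 30·3 + 261·2 + 269·1 + 285·1 = 1577
W: 241·3 + 10·1 + 75·3 + 30·2 + 261·1 + 269·0 + 285·2 = 1849
Z: 241·0 + 10·3 + 75·0 + 30·1 + 261·0 + 269·2 + 285·0 = 598
Y has the highest Borda score (3002).

Y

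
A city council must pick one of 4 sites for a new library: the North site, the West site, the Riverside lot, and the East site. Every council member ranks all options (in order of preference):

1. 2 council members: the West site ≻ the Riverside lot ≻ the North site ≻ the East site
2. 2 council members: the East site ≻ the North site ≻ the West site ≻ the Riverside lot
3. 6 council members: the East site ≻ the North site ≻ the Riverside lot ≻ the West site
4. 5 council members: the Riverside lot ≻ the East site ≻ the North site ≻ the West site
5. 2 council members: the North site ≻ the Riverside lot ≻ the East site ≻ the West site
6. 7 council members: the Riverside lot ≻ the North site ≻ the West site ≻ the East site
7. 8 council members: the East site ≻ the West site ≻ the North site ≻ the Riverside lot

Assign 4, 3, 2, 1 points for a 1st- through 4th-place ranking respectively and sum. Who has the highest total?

the East site

the North site: 2·2 + 2·3 + 6·3 + 5·2 + 2·4 + 7·3 + 8·2 = 83
the West site: 2·4 + 2·2 + 6·1 + 5·1 + 2·1 + 7·2 + 8·3 = 63
the Riverside lot: 2·3 + 2·1 + 6·2 + 5·4 + 2·3 + 7·4 + 8·1 = 82
the East site: 2·1 + 2·4 + 6·4 + 5·3 + 2·2 + 7·1 + 8·4 = 92
the East site has the highest Borda score (92).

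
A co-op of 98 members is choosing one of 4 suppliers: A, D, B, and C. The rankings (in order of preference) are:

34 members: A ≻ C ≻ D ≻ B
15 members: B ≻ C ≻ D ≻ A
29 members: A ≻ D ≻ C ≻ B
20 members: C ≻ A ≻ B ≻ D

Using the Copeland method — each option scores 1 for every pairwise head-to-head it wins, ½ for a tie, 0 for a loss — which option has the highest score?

A: beats D, B, and C → score 3.
D: beats B; loses to A and C → score 1.
B: loses to A, D, and C → score 0.
C: beats D and B; loses to A → score 2.
A has the best pairwise record.

A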